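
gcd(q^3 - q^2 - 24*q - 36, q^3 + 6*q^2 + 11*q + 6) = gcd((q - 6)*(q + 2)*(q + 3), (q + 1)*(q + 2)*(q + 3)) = q^2 + 5*q + 6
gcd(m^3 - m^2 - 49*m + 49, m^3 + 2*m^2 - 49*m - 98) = m^2 - 49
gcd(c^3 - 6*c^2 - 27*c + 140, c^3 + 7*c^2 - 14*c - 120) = c^2 + c - 20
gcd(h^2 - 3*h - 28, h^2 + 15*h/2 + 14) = h + 4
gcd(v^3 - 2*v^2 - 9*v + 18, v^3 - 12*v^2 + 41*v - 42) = v^2 - 5*v + 6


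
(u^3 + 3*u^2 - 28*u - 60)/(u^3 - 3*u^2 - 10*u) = (u + 6)/u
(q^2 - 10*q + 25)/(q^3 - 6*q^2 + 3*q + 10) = (q - 5)/(q^2 - q - 2)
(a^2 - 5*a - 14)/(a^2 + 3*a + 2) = (a - 7)/(a + 1)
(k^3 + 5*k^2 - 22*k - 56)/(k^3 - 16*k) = (k^2 + 9*k + 14)/(k*(k + 4))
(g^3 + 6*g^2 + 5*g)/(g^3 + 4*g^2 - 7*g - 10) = g/(g - 2)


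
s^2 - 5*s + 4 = (s - 4)*(s - 1)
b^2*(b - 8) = b^3 - 8*b^2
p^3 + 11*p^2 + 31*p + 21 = (p + 1)*(p + 3)*(p + 7)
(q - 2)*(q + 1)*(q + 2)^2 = q^4 + 3*q^3 - 2*q^2 - 12*q - 8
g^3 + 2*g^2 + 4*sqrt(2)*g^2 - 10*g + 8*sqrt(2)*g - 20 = (g + 2)*(g - sqrt(2))*(g + 5*sqrt(2))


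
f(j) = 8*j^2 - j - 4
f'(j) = 16*j - 1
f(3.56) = 93.83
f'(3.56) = 55.96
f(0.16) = -3.96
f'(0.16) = 1.56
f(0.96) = 2.41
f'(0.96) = 14.36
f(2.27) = 34.95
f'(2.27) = 35.32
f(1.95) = 24.47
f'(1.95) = 30.20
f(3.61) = 96.65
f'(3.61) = 56.76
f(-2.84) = 63.36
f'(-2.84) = -46.44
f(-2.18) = 36.20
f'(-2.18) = -35.88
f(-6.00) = 290.00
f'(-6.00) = -97.00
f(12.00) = 1136.00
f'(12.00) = 191.00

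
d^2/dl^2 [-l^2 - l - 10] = -2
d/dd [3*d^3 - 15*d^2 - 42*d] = 9*d^2 - 30*d - 42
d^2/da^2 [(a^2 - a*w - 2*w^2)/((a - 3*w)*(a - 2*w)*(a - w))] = 2*(a^3 + 3*a^2*w - 21*a*w^2 + 25*w^3)/(a^6 - 12*a^5*w + 57*a^4*w^2 - 136*a^3*w^3 + 171*a^2*w^4 - 108*a*w^5 + 27*w^6)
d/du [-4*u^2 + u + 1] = 1 - 8*u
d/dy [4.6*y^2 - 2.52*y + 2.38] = 9.2*y - 2.52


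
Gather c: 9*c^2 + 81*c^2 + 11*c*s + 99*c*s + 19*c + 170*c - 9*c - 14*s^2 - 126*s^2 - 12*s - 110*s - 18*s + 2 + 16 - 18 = 90*c^2 + c*(110*s + 180) - 140*s^2 - 140*s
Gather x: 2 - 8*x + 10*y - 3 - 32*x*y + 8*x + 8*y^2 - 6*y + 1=-32*x*y + 8*y^2 + 4*y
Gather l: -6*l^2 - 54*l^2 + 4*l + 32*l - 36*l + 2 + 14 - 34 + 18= -60*l^2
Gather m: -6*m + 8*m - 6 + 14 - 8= 2*m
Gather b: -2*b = -2*b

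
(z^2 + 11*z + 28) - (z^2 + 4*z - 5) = 7*z + 33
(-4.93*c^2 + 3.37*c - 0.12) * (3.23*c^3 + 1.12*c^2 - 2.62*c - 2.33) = -15.9239*c^5 + 5.3635*c^4 + 16.3034*c^3 + 2.5231*c^2 - 7.5377*c + 0.2796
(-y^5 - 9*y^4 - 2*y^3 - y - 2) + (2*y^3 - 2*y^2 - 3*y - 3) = -y^5 - 9*y^4 - 2*y^2 - 4*y - 5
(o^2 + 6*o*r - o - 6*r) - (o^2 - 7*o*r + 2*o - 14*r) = 13*o*r - 3*o + 8*r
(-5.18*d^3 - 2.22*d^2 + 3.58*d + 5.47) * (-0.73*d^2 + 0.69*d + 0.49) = 3.7814*d^5 - 1.9536*d^4 - 6.6834*d^3 - 2.6107*d^2 + 5.5285*d + 2.6803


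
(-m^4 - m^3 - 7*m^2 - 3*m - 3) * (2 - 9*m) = 9*m^5 + 7*m^4 + 61*m^3 + 13*m^2 + 21*m - 6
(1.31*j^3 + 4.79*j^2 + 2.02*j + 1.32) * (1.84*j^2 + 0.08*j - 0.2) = 2.4104*j^5 + 8.9184*j^4 + 3.838*j^3 + 1.6324*j^2 - 0.2984*j - 0.264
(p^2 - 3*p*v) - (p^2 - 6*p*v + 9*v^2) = 3*p*v - 9*v^2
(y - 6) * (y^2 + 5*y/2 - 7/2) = y^3 - 7*y^2/2 - 37*y/2 + 21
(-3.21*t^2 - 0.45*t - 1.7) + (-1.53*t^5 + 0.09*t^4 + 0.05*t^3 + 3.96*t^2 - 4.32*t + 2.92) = -1.53*t^5 + 0.09*t^4 + 0.05*t^3 + 0.75*t^2 - 4.77*t + 1.22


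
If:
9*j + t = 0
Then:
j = -t/9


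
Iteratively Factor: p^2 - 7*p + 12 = (p - 3)*(p - 4)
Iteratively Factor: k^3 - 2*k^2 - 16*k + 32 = (k - 4)*(k^2 + 2*k - 8) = (k - 4)*(k - 2)*(k + 4)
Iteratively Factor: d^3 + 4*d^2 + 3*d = (d + 3)*(d^2 + d) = (d + 1)*(d + 3)*(d)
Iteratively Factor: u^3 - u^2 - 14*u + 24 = (u - 2)*(u^2 + u - 12) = (u - 3)*(u - 2)*(u + 4)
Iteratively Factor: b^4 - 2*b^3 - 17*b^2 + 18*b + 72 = (b - 3)*(b^3 + b^2 - 14*b - 24) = (b - 3)*(b + 3)*(b^2 - 2*b - 8) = (b - 4)*(b - 3)*(b + 3)*(b + 2)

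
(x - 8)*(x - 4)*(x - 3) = x^3 - 15*x^2 + 68*x - 96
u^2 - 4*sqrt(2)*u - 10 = (u - 5*sqrt(2))*(u + sqrt(2))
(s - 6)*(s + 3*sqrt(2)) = s^2 - 6*s + 3*sqrt(2)*s - 18*sqrt(2)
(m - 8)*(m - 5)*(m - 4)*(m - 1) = m^4 - 18*m^3 + 109*m^2 - 252*m + 160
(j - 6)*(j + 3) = j^2 - 3*j - 18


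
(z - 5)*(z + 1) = z^2 - 4*z - 5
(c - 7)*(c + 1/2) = c^2 - 13*c/2 - 7/2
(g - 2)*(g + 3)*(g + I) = g^3 + g^2 + I*g^2 - 6*g + I*g - 6*I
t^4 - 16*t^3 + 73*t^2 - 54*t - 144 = (t - 8)*(t - 6)*(t - 3)*(t + 1)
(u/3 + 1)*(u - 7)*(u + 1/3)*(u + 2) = u^4/3 - 5*u^3/9 - 89*u^2/9 - 155*u/9 - 14/3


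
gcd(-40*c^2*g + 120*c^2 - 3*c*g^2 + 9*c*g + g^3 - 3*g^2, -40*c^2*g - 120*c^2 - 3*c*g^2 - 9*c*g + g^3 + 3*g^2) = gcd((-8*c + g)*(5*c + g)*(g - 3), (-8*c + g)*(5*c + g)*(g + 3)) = 40*c^2 + 3*c*g - g^2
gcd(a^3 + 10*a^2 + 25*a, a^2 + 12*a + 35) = a + 5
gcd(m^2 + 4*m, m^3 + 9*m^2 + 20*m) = m^2 + 4*m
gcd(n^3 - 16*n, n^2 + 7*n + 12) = n + 4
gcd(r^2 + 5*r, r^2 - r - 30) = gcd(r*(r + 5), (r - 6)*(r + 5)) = r + 5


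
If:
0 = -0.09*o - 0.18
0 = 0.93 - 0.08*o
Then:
No Solution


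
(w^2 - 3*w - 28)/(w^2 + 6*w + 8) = (w - 7)/(w + 2)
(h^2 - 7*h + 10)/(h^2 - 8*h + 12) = (h - 5)/(h - 6)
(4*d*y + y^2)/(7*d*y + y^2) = (4*d + y)/(7*d + y)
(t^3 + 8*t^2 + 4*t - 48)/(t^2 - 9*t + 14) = (t^2 + 10*t + 24)/(t - 7)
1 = 1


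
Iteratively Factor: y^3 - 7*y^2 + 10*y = (y - 2)*(y^2 - 5*y) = (y - 5)*(y - 2)*(y)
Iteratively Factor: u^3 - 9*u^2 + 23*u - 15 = (u - 1)*(u^2 - 8*u + 15) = (u - 3)*(u - 1)*(u - 5)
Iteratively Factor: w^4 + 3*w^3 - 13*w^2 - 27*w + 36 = (w - 1)*(w^3 + 4*w^2 - 9*w - 36) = (w - 1)*(w + 4)*(w^2 - 9) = (w - 1)*(w + 3)*(w + 4)*(w - 3)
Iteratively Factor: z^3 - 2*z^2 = (z)*(z^2 - 2*z) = z^2*(z - 2)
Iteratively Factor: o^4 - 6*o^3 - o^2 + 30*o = (o - 5)*(o^3 - o^2 - 6*o) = (o - 5)*(o - 3)*(o^2 + 2*o) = o*(o - 5)*(o - 3)*(o + 2)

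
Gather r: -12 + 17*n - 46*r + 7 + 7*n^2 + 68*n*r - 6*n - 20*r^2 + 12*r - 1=7*n^2 + 11*n - 20*r^2 + r*(68*n - 34) - 6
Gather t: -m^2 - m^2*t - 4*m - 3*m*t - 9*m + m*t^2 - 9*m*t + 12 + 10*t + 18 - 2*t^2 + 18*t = -m^2 - 13*m + t^2*(m - 2) + t*(-m^2 - 12*m + 28) + 30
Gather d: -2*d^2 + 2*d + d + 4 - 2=-2*d^2 + 3*d + 2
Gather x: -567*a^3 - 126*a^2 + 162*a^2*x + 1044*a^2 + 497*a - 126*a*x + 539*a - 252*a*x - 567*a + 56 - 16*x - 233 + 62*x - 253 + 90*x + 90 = -567*a^3 + 918*a^2 + 469*a + x*(162*a^2 - 378*a + 136) - 340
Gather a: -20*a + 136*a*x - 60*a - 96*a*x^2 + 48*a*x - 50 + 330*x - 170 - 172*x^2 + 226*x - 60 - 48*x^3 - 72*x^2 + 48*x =a*(-96*x^2 + 184*x - 80) - 48*x^3 - 244*x^2 + 604*x - 280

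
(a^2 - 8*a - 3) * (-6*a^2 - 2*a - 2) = -6*a^4 + 46*a^3 + 32*a^2 + 22*a + 6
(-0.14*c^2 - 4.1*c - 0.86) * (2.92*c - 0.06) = -0.4088*c^3 - 11.9636*c^2 - 2.2652*c + 0.0516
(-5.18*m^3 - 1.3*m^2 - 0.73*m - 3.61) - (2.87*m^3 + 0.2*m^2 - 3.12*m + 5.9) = -8.05*m^3 - 1.5*m^2 + 2.39*m - 9.51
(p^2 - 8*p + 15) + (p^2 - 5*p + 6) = 2*p^2 - 13*p + 21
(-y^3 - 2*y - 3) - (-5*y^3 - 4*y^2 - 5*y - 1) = 4*y^3 + 4*y^2 + 3*y - 2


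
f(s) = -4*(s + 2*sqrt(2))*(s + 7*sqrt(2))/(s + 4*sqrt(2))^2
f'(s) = -4*(s + 2*sqrt(2))/(s + 4*sqrt(2))^2 + 8*(s + 2*sqrt(2))*(s + 7*sqrt(2))/(s + 4*sqrt(2))^3 - 4*(s + 7*sqrt(2))/(s + 4*sqrt(2))^2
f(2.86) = -4.00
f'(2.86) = -0.08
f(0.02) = -3.51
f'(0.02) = -0.35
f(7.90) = -4.16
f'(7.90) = -0.00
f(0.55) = -3.67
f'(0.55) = -0.25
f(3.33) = -4.04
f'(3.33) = -0.06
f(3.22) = -4.03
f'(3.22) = -0.07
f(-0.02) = -3.49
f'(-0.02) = -0.36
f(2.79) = -4.00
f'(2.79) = -0.08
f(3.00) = -4.01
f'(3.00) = -0.07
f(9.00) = -4.16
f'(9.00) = 0.00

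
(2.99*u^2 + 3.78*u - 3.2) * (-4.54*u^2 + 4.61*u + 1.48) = -13.5746*u^4 - 3.3773*u^3 + 36.379*u^2 - 9.1576*u - 4.736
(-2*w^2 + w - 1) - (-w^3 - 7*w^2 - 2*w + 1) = w^3 + 5*w^2 + 3*w - 2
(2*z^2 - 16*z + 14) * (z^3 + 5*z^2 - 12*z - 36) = 2*z^5 - 6*z^4 - 90*z^3 + 190*z^2 + 408*z - 504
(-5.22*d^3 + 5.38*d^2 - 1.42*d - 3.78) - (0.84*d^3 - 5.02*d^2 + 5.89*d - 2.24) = -6.06*d^3 + 10.4*d^2 - 7.31*d - 1.54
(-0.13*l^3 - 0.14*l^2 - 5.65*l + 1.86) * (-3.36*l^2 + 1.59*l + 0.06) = 0.4368*l^5 + 0.2637*l^4 + 18.7536*l^3 - 15.2415*l^2 + 2.6184*l + 0.1116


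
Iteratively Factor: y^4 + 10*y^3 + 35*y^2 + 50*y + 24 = (y + 3)*(y^3 + 7*y^2 + 14*y + 8) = (y + 1)*(y + 3)*(y^2 + 6*y + 8) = (y + 1)*(y + 2)*(y + 3)*(y + 4)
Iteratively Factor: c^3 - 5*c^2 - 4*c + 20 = (c - 5)*(c^2 - 4) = (c - 5)*(c - 2)*(c + 2)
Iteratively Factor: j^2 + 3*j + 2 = (j + 1)*(j + 2)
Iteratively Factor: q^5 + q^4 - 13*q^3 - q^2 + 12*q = (q + 4)*(q^4 - 3*q^3 - q^2 + 3*q) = (q - 3)*(q + 4)*(q^3 - q) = (q - 3)*(q + 1)*(q + 4)*(q^2 - q) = q*(q - 3)*(q + 1)*(q + 4)*(q - 1)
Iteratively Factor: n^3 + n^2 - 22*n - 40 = (n - 5)*(n^2 + 6*n + 8) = (n - 5)*(n + 2)*(n + 4)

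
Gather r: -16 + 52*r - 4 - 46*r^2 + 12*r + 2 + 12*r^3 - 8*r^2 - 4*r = 12*r^3 - 54*r^2 + 60*r - 18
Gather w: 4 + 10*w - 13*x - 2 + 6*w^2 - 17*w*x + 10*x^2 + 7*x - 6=6*w^2 + w*(10 - 17*x) + 10*x^2 - 6*x - 4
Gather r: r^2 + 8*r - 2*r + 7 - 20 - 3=r^2 + 6*r - 16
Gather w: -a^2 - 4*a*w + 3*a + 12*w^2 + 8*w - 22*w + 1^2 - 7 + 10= -a^2 + 3*a + 12*w^2 + w*(-4*a - 14) + 4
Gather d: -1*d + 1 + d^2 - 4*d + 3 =d^2 - 5*d + 4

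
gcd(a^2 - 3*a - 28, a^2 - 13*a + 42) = a - 7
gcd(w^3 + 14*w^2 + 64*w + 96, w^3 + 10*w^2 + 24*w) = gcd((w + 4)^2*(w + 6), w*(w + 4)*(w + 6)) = w^2 + 10*w + 24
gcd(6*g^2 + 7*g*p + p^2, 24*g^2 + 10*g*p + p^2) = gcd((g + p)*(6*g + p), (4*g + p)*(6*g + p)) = 6*g + p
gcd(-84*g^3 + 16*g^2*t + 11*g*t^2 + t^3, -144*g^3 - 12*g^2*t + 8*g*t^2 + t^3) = 6*g + t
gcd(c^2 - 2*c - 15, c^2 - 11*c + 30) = c - 5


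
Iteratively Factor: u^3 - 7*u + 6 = (u + 3)*(u^2 - 3*u + 2) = (u - 2)*(u + 3)*(u - 1)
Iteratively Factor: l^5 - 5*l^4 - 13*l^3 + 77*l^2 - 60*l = (l - 3)*(l^4 - 2*l^3 - 19*l^2 + 20*l) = (l - 3)*(l - 1)*(l^3 - l^2 - 20*l) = (l - 3)*(l - 1)*(l + 4)*(l^2 - 5*l) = l*(l - 3)*(l - 1)*(l + 4)*(l - 5)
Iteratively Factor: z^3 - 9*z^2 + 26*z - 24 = (z - 3)*(z^2 - 6*z + 8) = (z - 4)*(z - 3)*(z - 2)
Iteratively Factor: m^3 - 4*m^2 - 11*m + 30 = (m - 2)*(m^2 - 2*m - 15) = (m - 5)*(m - 2)*(m + 3)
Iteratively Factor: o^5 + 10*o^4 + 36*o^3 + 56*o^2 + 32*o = (o + 2)*(o^4 + 8*o^3 + 20*o^2 + 16*o) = (o + 2)^2*(o^3 + 6*o^2 + 8*o) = (o + 2)^2*(o + 4)*(o^2 + 2*o) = (o + 2)^3*(o + 4)*(o)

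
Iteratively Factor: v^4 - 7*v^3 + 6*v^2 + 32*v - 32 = (v - 4)*(v^3 - 3*v^2 - 6*v + 8) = (v - 4)^2*(v^2 + v - 2) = (v - 4)^2*(v + 2)*(v - 1)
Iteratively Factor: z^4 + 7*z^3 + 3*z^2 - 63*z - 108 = (z + 3)*(z^3 + 4*z^2 - 9*z - 36) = (z + 3)^2*(z^2 + z - 12) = (z - 3)*(z + 3)^2*(z + 4)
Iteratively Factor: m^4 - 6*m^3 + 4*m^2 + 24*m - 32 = (m - 2)*(m^3 - 4*m^2 - 4*m + 16) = (m - 4)*(m - 2)*(m^2 - 4) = (m - 4)*(m - 2)*(m + 2)*(m - 2)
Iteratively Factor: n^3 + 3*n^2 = (n + 3)*(n^2) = n*(n + 3)*(n)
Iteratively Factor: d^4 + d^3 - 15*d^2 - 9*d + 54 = (d + 3)*(d^3 - 2*d^2 - 9*d + 18) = (d - 2)*(d + 3)*(d^2 - 9) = (d - 3)*(d - 2)*(d + 3)*(d + 3)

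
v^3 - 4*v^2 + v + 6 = (v - 3)*(v - 2)*(v + 1)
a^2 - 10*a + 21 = (a - 7)*(a - 3)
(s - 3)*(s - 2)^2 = s^3 - 7*s^2 + 16*s - 12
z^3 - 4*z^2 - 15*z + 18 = (z - 6)*(z - 1)*(z + 3)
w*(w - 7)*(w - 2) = w^3 - 9*w^2 + 14*w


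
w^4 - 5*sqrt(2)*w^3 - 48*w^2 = w^2*(w - 8*sqrt(2))*(w + 3*sqrt(2))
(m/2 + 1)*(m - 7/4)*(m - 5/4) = m^3/2 - m^2/2 - 61*m/32 + 35/16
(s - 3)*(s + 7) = s^2 + 4*s - 21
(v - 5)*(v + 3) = v^2 - 2*v - 15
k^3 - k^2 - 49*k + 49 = (k - 7)*(k - 1)*(k + 7)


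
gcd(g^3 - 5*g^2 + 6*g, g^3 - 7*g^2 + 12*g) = g^2 - 3*g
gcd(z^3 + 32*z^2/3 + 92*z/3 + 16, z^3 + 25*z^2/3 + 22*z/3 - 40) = z^2 + 10*z + 24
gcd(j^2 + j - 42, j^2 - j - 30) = j - 6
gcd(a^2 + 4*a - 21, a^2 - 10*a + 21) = a - 3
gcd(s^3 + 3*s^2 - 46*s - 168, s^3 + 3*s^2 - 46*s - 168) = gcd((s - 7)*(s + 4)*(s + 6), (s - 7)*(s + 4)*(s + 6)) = s^3 + 3*s^2 - 46*s - 168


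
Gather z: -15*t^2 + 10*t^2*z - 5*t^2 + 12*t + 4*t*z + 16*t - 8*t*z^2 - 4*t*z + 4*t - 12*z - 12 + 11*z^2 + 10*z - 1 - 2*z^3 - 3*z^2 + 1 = -20*t^2 + 32*t - 2*z^3 + z^2*(8 - 8*t) + z*(10*t^2 - 2) - 12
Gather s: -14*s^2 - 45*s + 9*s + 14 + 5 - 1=-14*s^2 - 36*s + 18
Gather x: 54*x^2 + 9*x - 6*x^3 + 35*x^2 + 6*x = -6*x^3 + 89*x^2 + 15*x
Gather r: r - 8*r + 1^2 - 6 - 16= -7*r - 21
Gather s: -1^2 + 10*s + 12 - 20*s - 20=-10*s - 9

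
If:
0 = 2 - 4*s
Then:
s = 1/2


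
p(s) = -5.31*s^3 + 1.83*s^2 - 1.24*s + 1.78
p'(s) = -15.93*s^2 + 3.66*s - 1.24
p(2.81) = -105.07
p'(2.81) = -116.74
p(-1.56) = 28.33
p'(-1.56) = -45.72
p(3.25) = -165.20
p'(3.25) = -157.61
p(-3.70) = 300.39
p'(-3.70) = -232.86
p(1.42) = -11.49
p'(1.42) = -28.16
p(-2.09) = 60.84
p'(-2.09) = -78.47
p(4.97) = -611.05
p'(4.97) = -376.54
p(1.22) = -6.65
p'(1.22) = -20.49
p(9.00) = -3732.14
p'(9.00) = -1258.63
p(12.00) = -8925.26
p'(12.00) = -2251.24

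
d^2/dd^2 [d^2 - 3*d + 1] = 2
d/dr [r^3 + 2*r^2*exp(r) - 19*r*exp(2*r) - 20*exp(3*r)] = 2*r^2*exp(r) + 3*r^2 - 38*r*exp(2*r) + 4*r*exp(r) - 60*exp(3*r) - 19*exp(2*r)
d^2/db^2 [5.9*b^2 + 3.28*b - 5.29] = 11.8000000000000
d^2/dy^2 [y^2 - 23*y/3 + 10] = 2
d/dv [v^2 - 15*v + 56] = 2*v - 15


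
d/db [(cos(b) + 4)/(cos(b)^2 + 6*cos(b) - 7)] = (cos(b)^2 + 8*cos(b) + 31)*sin(b)/(cos(b)^2 + 6*cos(b) - 7)^2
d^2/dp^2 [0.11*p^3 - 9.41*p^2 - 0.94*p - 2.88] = 0.66*p - 18.82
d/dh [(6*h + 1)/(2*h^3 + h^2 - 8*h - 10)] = 2*(6*h^3 + 3*h^2 - 24*h - (6*h + 1)*(3*h^2 + h - 4) - 30)/(2*h^3 + h^2 - 8*h - 10)^2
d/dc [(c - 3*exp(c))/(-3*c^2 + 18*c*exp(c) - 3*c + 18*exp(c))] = (-(c - 3*exp(c))*(6*c*exp(c) - 2*c + 12*exp(c) - 1) + (3*exp(c) - 1)*(c^2 - 6*c*exp(c) + c - 6*exp(c)))/(3*(c^2 - 6*c*exp(c) + c - 6*exp(c))^2)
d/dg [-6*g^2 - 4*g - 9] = -12*g - 4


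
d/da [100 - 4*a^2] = -8*a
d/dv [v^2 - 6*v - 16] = 2*v - 6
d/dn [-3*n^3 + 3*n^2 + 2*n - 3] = -9*n^2 + 6*n + 2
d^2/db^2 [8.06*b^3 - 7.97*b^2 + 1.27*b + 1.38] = 48.36*b - 15.94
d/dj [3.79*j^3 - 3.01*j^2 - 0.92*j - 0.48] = 11.37*j^2 - 6.02*j - 0.92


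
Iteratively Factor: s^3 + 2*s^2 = (s)*(s^2 + 2*s) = s*(s + 2)*(s)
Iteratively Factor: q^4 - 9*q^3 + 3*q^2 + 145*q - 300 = (q - 3)*(q^3 - 6*q^2 - 15*q + 100) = (q - 5)*(q - 3)*(q^2 - q - 20) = (q - 5)^2*(q - 3)*(q + 4)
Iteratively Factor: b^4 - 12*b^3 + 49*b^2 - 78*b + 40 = (b - 4)*(b^3 - 8*b^2 + 17*b - 10) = (b - 5)*(b - 4)*(b^2 - 3*b + 2) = (b - 5)*(b - 4)*(b - 1)*(b - 2)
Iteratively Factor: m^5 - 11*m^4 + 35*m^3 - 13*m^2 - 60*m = (m - 3)*(m^4 - 8*m^3 + 11*m^2 + 20*m) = (m - 3)*(m + 1)*(m^3 - 9*m^2 + 20*m) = (m - 4)*(m - 3)*(m + 1)*(m^2 - 5*m) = (m - 5)*(m - 4)*(m - 3)*(m + 1)*(m)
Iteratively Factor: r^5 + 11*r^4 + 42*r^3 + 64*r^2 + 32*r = (r)*(r^4 + 11*r^3 + 42*r^2 + 64*r + 32) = r*(r + 1)*(r^3 + 10*r^2 + 32*r + 32) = r*(r + 1)*(r + 2)*(r^2 + 8*r + 16) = r*(r + 1)*(r + 2)*(r + 4)*(r + 4)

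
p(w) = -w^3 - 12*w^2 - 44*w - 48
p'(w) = -3*w^2 - 24*w - 44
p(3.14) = -335.43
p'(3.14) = -148.94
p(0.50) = -73.12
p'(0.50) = -56.75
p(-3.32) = 2.41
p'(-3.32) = 2.61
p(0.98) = -103.59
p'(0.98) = -70.40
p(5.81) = -904.84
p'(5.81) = -284.71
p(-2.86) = 3.08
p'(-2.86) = 0.10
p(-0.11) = -43.30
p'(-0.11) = -41.40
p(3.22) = -347.49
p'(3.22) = -152.39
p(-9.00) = 105.00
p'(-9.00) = -71.00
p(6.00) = -960.00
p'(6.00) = -296.00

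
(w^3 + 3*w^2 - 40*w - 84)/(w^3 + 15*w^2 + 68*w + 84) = (w - 6)/(w + 6)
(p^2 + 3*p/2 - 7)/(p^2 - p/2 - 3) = (2*p + 7)/(2*p + 3)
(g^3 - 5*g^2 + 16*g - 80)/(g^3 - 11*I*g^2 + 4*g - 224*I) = (g^2 - g*(5 + 4*I) + 20*I)/(g^2 - 15*I*g - 56)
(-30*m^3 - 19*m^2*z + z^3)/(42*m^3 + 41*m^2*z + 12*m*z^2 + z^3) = (-5*m + z)/(7*m + z)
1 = 1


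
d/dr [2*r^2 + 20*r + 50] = 4*r + 20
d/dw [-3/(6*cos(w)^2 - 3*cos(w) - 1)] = 9*(1 - 4*cos(w))*sin(w)/(-6*cos(w)^2 + 3*cos(w) + 1)^2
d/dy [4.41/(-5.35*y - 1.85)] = 23.5935/(5.35*y + 1.85)^2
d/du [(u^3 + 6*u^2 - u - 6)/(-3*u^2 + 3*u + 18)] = u*(-u^3 + 2*u^2 + 23*u + 60)/(3*(u^4 - 2*u^3 - 11*u^2 + 12*u + 36))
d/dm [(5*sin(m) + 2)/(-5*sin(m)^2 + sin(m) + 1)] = (25*sin(m)^2 + 20*sin(m) + 3)*cos(m)/(-5*sin(m)^2 + sin(m) + 1)^2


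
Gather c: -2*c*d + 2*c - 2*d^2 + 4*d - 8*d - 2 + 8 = c*(2 - 2*d) - 2*d^2 - 4*d + 6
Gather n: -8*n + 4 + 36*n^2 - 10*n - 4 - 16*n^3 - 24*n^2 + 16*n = -16*n^3 + 12*n^2 - 2*n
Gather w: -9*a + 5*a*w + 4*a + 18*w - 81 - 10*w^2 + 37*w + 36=-5*a - 10*w^2 + w*(5*a + 55) - 45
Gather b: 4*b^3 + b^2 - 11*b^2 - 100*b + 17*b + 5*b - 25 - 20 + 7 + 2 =4*b^3 - 10*b^2 - 78*b - 36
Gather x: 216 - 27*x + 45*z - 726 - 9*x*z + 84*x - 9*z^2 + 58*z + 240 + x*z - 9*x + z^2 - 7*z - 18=x*(48 - 8*z) - 8*z^2 + 96*z - 288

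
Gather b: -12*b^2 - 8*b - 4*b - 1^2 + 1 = -12*b^2 - 12*b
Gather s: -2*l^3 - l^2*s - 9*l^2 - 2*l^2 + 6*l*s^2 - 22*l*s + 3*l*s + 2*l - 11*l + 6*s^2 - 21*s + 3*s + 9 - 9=-2*l^3 - 11*l^2 - 9*l + s^2*(6*l + 6) + s*(-l^2 - 19*l - 18)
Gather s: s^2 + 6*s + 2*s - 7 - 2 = s^2 + 8*s - 9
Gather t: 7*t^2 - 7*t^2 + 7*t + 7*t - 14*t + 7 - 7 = 0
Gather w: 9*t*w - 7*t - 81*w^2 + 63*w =-7*t - 81*w^2 + w*(9*t + 63)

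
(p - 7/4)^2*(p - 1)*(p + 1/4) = p^4 - 17*p^3/4 + 87*p^2/16 - 91*p/64 - 49/64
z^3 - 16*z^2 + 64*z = z*(z - 8)^2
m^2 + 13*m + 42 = (m + 6)*(m + 7)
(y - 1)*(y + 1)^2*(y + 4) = y^4 + 5*y^3 + 3*y^2 - 5*y - 4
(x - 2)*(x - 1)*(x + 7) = x^3 + 4*x^2 - 19*x + 14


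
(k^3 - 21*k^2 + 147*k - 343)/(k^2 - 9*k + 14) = (k^2 - 14*k + 49)/(k - 2)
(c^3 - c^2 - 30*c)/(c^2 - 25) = c*(c - 6)/(c - 5)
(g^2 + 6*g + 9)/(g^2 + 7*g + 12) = (g + 3)/(g + 4)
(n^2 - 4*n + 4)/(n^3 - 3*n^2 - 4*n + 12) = (n - 2)/(n^2 - n - 6)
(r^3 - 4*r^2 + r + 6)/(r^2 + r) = r - 5 + 6/r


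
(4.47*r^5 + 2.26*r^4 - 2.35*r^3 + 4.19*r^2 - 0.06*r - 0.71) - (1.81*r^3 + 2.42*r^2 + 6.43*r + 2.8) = 4.47*r^5 + 2.26*r^4 - 4.16*r^3 + 1.77*r^2 - 6.49*r - 3.51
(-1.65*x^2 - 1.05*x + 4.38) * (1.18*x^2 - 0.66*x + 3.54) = -1.947*x^4 - 0.15*x^3 + 0.0204*x^2 - 6.6078*x + 15.5052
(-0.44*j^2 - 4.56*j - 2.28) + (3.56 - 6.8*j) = -0.44*j^2 - 11.36*j + 1.28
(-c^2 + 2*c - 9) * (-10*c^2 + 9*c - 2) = 10*c^4 - 29*c^3 + 110*c^2 - 85*c + 18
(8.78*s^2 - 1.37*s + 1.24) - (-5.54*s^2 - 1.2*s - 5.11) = 14.32*s^2 - 0.17*s + 6.35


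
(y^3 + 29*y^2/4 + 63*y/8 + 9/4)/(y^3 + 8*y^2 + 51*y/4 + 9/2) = (4*y + 3)/(2*(2*y + 3))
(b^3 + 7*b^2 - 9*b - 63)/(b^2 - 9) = b + 7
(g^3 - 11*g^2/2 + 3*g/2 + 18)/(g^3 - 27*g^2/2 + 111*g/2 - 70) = (2*g^2 - 3*g - 9)/(2*g^2 - 19*g + 35)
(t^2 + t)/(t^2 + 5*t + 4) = t/(t + 4)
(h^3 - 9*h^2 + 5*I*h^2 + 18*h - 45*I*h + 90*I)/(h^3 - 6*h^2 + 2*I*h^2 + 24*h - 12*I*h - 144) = (h^2 + h*(-3 + 5*I) - 15*I)/(h^2 + 2*I*h + 24)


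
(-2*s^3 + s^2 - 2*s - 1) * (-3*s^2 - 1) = 6*s^5 - 3*s^4 + 8*s^3 + 2*s^2 + 2*s + 1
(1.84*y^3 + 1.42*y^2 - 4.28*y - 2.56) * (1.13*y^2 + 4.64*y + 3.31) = 2.0792*y^5 + 10.1422*y^4 + 7.8428*y^3 - 18.0518*y^2 - 26.0452*y - 8.4736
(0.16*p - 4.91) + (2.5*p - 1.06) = 2.66*p - 5.97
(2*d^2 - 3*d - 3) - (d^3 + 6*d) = -d^3 + 2*d^2 - 9*d - 3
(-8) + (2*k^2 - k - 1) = 2*k^2 - k - 9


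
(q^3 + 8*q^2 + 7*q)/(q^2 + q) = q + 7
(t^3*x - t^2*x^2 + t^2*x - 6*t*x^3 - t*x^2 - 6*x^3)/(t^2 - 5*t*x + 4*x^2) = x*(t^3 - t^2*x + t^2 - 6*t*x^2 - t*x - 6*x^2)/(t^2 - 5*t*x + 4*x^2)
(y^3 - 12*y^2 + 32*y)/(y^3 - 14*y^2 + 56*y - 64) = y/(y - 2)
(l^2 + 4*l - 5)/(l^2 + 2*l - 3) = (l + 5)/(l + 3)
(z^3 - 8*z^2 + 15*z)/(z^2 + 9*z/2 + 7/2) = 2*z*(z^2 - 8*z + 15)/(2*z^2 + 9*z + 7)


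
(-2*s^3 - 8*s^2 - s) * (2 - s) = 2*s^4 + 4*s^3 - 15*s^2 - 2*s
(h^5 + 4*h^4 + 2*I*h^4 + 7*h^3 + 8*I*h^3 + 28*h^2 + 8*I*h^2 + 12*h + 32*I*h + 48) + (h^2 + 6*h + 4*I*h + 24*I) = h^5 + 4*h^4 + 2*I*h^4 + 7*h^3 + 8*I*h^3 + 29*h^2 + 8*I*h^2 + 18*h + 36*I*h + 48 + 24*I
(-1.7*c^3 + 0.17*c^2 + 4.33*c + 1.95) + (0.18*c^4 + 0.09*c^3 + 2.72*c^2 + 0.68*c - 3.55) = 0.18*c^4 - 1.61*c^3 + 2.89*c^2 + 5.01*c - 1.6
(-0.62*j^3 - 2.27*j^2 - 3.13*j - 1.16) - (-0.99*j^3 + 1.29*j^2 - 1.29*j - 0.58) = 0.37*j^3 - 3.56*j^2 - 1.84*j - 0.58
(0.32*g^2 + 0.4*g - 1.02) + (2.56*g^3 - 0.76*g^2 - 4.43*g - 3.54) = 2.56*g^3 - 0.44*g^2 - 4.03*g - 4.56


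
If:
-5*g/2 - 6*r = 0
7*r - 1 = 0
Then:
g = -12/35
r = 1/7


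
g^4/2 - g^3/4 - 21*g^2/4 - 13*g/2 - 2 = (g/2 + 1/2)*(g - 4)*(g + 1/2)*(g + 2)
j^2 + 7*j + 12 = (j + 3)*(j + 4)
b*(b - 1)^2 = b^3 - 2*b^2 + b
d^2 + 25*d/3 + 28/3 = (d + 4/3)*(d + 7)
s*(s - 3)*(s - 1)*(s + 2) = s^4 - 2*s^3 - 5*s^2 + 6*s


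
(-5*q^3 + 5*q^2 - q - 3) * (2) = -10*q^3 + 10*q^2 - 2*q - 6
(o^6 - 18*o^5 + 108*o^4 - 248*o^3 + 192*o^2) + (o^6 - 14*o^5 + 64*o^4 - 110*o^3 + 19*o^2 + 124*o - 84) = 2*o^6 - 32*o^5 + 172*o^4 - 358*o^3 + 211*o^2 + 124*o - 84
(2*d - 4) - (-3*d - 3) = 5*d - 1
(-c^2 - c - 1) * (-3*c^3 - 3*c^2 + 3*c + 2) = 3*c^5 + 6*c^4 + 3*c^3 - 2*c^2 - 5*c - 2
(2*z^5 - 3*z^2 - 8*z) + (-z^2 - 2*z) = 2*z^5 - 4*z^2 - 10*z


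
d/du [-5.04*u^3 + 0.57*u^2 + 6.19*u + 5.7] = -15.12*u^2 + 1.14*u + 6.19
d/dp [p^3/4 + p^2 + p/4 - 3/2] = 3*p^2/4 + 2*p + 1/4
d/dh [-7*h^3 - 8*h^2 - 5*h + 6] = -21*h^2 - 16*h - 5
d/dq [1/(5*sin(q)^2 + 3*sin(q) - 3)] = -(10*sin(q) + 3)*cos(q)/(5*sin(q)^2 + 3*sin(q) - 3)^2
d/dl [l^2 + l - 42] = 2*l + 1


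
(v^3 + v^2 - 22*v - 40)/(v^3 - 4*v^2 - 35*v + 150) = (v^2 + 6*v + 8)/(v^2 + v - 30)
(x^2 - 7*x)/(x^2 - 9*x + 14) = x/(x - 2)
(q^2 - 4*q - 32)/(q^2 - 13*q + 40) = (q + 4)/(q - 5)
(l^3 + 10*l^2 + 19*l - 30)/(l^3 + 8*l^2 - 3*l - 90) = (l - 1)/(l - 3)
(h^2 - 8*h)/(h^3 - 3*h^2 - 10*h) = (8 - h)/(-h^2 + 3*h + 10)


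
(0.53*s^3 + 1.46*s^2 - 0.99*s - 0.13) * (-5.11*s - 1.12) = -2.7083*s^4 - 8.0542*s^3 + 3.4237*s^2 + 1.7731*s + 0.1456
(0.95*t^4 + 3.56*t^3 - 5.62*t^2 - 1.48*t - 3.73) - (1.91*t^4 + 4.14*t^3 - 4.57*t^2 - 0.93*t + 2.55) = -0.96*t^4 - 0.58*t^3 - 1.05*t^2 - 0.55*t - 6.28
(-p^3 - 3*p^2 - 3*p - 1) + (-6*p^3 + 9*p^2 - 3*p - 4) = -7*p^3 + 6*p^2 - 6*p - 5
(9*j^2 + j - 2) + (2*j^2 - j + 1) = 11*j^2 - 1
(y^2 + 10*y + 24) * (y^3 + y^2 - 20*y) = y^5 + 11*y^4 + 14*y^3 - 176*y^2 - 480*y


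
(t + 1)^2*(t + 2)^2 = t^4 + 6*t^3 + 13*t^2 + 12*t + 4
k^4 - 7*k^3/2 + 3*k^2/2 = k^2*(k - 3)*(k - 1/2)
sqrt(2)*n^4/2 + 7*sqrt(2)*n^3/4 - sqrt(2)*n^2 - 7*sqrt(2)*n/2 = n*(n + 7/2)*(n - sqrt(2))*(sqrt(2)*n/2 + 1)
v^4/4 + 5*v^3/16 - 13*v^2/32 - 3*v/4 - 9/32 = (v/4 + 1/4)*(v - 3/2)*(v + 3/4)*(v + 1)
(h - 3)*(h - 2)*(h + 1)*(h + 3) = h^4 - h^3 - 11*h^2 + 9*h + 18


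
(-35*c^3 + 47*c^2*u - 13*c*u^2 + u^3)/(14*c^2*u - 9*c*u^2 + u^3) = (5*c^2 - 6*c*u + u^2)/(u*(-2*c + u))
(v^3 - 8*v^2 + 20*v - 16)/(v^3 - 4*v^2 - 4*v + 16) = (v - 2)/(v + 2)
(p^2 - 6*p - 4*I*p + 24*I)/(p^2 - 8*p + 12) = (p - 4*I)/(p - 2)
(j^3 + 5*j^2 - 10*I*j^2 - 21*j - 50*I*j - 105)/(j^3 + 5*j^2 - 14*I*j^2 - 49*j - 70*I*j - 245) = (j - 3*I)/(j - 7*I)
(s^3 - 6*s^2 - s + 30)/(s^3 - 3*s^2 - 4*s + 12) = (s - 5)/(s - 2)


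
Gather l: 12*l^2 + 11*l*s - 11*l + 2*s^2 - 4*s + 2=12*l^2 + l*(11*s - 11) + 2*s^2 - 4*s + 2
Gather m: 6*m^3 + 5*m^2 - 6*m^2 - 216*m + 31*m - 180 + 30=6*m^3 - m^2 - 185*m - 150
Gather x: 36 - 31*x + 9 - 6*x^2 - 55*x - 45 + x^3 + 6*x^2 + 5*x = x^3 - 81*x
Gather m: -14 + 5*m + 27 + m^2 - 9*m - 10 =m^2 - 4*m + 3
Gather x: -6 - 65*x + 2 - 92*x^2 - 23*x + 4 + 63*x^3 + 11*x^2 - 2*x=63*x^3 - 81*x^2 - 90*x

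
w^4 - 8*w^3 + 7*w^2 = w^2*(w - 7)*(w - 1)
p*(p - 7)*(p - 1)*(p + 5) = p^4 - 3*p^3 - 33*p^2 + 35*p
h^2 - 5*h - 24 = (h - 8)*(h + 3)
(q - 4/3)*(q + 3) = q^2 + 5*q/3 - 4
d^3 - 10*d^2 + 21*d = d*(d - 7)*(d - 3)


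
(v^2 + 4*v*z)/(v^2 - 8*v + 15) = v*(v + 4*z)/(v^2 - 8*v + 15)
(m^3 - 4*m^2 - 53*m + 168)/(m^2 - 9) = (m^2 - m - 56)/(m + 3)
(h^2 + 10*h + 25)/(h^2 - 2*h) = (h^2 + 10*h + 25)/(h*(h - 2))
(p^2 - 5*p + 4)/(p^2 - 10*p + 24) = (p - 1)/(p - 6)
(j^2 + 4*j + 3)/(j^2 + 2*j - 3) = (j + 1)/(j - 1)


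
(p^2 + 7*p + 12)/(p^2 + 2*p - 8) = (p + 3)/(p - 2)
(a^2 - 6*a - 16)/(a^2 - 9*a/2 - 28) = 2*(a + 2)/(2*a + 7)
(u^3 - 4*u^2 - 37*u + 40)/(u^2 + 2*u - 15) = (u^2 - 9*u + 8)/(u - 3)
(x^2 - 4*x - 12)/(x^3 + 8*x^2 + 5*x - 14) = (x - 6)/(x^2 + 6*x - 7)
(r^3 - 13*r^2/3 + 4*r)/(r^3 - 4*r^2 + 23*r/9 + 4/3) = 3*r/(3*r + 1)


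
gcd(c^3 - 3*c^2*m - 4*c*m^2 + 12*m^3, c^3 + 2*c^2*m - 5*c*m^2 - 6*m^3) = c - 2*m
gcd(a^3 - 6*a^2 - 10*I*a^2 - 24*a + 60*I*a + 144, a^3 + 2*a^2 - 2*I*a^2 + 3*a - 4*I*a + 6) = 1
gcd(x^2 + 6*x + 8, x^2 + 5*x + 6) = x + 2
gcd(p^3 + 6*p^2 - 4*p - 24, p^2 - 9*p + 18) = 1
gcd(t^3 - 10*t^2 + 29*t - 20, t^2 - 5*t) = t - 5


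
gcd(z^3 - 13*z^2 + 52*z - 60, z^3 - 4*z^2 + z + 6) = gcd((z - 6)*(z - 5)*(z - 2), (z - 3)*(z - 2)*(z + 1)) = z - 2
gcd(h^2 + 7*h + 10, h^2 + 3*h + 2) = h + 2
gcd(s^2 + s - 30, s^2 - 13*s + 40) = s - 5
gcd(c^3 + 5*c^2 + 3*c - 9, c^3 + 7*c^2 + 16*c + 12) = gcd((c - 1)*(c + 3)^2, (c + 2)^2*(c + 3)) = c + 3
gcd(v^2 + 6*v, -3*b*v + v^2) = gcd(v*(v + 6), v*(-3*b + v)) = v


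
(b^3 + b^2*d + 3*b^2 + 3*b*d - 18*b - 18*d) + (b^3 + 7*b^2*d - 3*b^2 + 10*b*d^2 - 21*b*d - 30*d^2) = 2*b^3 + 8*b^2*d + 10*b*d^2 - 18*b*d - 18*b - 30*d^2 - 18*d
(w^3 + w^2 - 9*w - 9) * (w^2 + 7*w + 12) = w^5 + 8*w^4 + 10*w^3 - 60*w^2 - 171*w - 108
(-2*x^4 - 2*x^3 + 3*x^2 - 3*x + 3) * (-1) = 2*x^4 + 2*x^3 - 3*x^2 + 3*x - 3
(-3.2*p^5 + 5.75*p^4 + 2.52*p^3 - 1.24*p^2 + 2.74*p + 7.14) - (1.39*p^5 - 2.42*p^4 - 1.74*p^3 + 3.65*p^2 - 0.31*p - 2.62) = -4.59*p^5 + 8.17*p^4 + 4.26*p^3 - 4.89*p^2 + 3.05*p + 9.76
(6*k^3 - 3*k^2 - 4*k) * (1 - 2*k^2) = -12*k^5 + 6*k^4 + 14*k^3 - 3*k^2 - 4*k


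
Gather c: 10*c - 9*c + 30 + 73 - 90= c + 13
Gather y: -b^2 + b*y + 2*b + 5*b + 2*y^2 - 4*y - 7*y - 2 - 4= -b^2 + 7*b + 2*y^2 + y*(b - 11) - 6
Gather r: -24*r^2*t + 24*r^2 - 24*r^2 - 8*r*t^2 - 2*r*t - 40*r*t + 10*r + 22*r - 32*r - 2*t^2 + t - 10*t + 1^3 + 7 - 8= -24*r^2*t + r*(-8*t^2 - 42*t) - 2*t^2 - 9*t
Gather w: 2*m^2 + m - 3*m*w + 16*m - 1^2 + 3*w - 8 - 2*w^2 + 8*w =2*m^2 + 17*m - 2*w^2 + w*(11 - 3*m) - 9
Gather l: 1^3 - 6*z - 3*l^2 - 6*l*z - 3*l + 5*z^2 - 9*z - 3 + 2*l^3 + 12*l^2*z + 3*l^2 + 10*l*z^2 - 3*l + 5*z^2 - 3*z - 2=2*l^3 + 12*l^2*z + l*(10*z^2 - 6*z - 6) + 10*z^2 - 18*z - 4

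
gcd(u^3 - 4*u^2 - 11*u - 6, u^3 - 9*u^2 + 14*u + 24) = u^2 - 5*u - 6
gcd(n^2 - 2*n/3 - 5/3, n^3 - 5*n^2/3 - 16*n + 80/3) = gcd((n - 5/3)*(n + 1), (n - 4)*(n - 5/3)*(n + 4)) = n - 5/3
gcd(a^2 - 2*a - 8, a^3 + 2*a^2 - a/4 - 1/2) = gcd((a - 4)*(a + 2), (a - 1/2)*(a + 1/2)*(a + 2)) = a + 2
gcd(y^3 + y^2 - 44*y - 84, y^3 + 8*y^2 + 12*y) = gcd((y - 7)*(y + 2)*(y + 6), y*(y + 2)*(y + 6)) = y^2 + 8*y + 12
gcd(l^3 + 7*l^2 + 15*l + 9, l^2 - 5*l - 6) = l + 1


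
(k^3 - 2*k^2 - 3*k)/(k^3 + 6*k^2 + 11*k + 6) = k*(k - 3)/(k^2 + 5*k + 6)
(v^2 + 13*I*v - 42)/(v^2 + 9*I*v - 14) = (v + 6*I)/(v + 2*I)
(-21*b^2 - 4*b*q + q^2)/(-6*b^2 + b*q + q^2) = (-7*b + q)/(-2*b + q)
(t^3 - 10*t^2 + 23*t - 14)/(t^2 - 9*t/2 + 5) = 2*(t^2 - 8*t + 7)/(2*t - 5)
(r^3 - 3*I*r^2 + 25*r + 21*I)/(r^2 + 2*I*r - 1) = (r^2 - 4*I*r + 21)/(r + I)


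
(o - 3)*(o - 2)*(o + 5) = o^3 - 19*o + 30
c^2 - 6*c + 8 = (c - 4)*(c - 2)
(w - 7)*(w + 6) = w^2 - w - 42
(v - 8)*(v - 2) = v^2 - 10*v + 16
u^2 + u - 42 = (u - 6)*(u + 7)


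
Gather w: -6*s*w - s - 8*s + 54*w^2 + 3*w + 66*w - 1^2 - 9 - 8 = -9*s + 54*w^2 + w*(69 - 6*s) - 18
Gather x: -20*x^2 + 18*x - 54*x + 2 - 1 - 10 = -20*x^2 - 36*x - 9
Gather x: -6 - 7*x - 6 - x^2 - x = -x^2 - 8*x - 12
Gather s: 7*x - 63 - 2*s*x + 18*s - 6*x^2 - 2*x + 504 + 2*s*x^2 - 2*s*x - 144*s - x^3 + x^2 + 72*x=s*(2*x^2 - 4*x - 126) - x^3 - 5*x^2 + 77*x + 441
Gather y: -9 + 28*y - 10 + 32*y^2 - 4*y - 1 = 32*y^2 + 24*y - 20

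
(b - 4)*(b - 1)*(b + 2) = b^3 - 3*b^2 - 6*b + 8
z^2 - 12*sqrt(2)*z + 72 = (z - 6*sqrt(2))^2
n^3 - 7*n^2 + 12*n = n*(n - 4)*(n - 3)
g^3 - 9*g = g*(g - 3)*(g + 3)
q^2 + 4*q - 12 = (q - 2)*(q + 6)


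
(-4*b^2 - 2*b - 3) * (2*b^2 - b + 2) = -8*b^4 - 12*b^2 - b - 6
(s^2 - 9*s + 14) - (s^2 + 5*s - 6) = 20 - 14*s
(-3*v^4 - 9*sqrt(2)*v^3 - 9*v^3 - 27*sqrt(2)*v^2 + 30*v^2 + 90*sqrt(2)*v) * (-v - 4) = 3*v^5 + 9*sqrt(2)*v^4 + 21*v^4 + 6*v^3 + 63*sqrt(2)*v^3 - 120*v^2 + 18*sqrt(2)*v^2 - 360*sqrt(2)*v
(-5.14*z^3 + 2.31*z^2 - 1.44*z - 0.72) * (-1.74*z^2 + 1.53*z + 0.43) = 8.9436*z^5 - 11.8836*z^4 + 3.8297*z^3 + 0.0429000000000002*z^2 - 1.7208*z - 0.3096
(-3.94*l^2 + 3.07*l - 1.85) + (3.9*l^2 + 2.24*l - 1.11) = -0.04*l^2 + 5.31*l - 2.96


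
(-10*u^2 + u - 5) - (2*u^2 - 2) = -12*u^2 + u - 3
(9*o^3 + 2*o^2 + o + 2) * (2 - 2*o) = -18*o^4 + 14*o^3 + 2*o^2 - 2*o + 4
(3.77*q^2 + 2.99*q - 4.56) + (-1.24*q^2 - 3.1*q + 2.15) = 2.53*q^2 - 0.11*q - 2.41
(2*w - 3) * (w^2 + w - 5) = 2*w^3 - w^2 - 13*w + 15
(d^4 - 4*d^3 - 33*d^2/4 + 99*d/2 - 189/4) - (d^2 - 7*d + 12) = d^4 - 4*d^3 - 37*d^2/4 + 113*d/2 - 237/4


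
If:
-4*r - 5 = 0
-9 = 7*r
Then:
No Solution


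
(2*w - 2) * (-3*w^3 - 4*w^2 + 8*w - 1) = -6*w^4 - 2*w^3 + 24*w^2 - 18*w + 2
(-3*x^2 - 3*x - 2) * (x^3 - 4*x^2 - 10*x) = -3*x^5 + 9*x^4 + 40*x^3 + 38*x^2 + 20*x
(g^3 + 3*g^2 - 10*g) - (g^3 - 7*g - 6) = 3*g^2 - 3*g + 6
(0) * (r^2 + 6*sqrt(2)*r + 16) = 0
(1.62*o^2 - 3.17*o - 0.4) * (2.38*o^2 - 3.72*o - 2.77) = 3.8556*o^4 - 13.571*o^3 + 6.353*o^2 + 10.2689*o + 1.108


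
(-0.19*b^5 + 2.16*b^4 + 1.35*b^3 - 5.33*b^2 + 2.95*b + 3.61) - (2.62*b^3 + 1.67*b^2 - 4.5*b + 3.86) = -0.19*b^5 + 2.16*b^4 - 1.27*b^3 - 7.0*b^2 + 7.45*b - 0.25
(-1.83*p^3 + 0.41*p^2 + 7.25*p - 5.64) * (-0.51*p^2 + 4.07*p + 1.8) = 0.9333*p^5 - 7.6572*p^4 - 5.3228*p^3 + 33.1219*p^2 - 9.9048*p - 10.152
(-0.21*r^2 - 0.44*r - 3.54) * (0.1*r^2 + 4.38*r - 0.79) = -0.021*r^4 - 0.9638*r^3 - 2.1153*r^2 - 15.1576*r + 2.7966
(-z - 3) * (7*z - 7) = -7*z^2 - 14*z + 21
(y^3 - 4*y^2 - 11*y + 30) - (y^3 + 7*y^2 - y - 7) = -11*y^2 - 10*y + 37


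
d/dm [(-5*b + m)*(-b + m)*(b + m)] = -b^2 - 10*b*m + 3*m^2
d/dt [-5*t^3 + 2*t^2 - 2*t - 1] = -15*t^2 + 4*t - 2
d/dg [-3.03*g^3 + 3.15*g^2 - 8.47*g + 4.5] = -9.09*g^2 + 6.3*g - 8.47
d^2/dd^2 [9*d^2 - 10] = 18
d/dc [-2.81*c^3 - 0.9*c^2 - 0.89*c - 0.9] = -8.43*c^2 - 1.8*c - 0.89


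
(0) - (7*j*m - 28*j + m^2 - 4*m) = -7*j*m + 28*j - m^2 + 4*m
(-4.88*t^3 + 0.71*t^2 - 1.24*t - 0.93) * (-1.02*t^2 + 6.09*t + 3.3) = 4.9776*t^5 - 30.4434*t^4 - 10.5153*t^3 - 4.26*t^2 - 9.7557*t - 3.069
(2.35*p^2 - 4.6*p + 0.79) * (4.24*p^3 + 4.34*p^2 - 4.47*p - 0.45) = 9.964*p^5 - 9.305*p^4 - 27.1189*p^3 + 22.9331*p^2 - 1.4613*p - 0.3555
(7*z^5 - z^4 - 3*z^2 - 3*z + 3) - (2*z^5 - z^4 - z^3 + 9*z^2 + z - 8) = 5*z^5 + z^3 - 12*z^2 - 4*z + 11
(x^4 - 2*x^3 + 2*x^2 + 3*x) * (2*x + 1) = 2*x^5 - 3*x^4 + 2*x^3 + 8*x^2 + 3*x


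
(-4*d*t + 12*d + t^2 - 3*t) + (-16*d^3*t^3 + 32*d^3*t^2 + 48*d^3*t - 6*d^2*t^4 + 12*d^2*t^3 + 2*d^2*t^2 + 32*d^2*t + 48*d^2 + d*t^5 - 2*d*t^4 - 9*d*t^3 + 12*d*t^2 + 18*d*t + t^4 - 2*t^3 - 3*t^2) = -16*d^3*t^3 + 32*d^3*t^2 + 48*d^3*t - 6*d^2*t^4 + 12*d^2*t^3 + 2*d^2*t^2 + 32*d^2*t + 48*d^2 + d*t^5 - 2*d*t^4 - 9*d*t^3 + 12*d*t^2 + 14*d*t + 12*d + t^4 - 2*t^3 - 2*t^2 - 3*t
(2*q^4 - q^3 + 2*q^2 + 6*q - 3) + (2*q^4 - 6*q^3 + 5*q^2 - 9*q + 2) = 4*q^4 - 7*q^3 + 7*q^2 - 3*q - 1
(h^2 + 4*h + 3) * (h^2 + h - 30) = h^4 + 5*h^3 - 23*h^2 - 117*h - 90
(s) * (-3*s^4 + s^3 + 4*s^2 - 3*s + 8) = -3*s^5 + s^4 + 4*s^3 - 3*s^2 + 8*s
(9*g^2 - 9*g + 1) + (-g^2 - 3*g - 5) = 8*g^2 - 12*g - 4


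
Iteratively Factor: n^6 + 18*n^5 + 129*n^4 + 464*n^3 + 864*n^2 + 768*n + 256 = (n + 4)*(n^5 + 14*n^4 + 73*n^3 + 172*n^2 + 176*n + 64) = (n + 4)^2*(n^4 + 10*n^3 + 33*n^2 + 40*n + 16) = (n + 1)*(n + 4)^2*(n^3 + 9*n^2 + 24*n + 16) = (n + 1)^2*(n + 4)^2*(n^2 + 8*n + 16) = (n + 1)^2*(n + 4)^3*(n + 4)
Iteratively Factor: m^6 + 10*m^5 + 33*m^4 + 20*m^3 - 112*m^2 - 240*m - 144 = (m + 2)*(m^5 + 8*m^4 + 17*m^3 - 14*m^2 - 84*m - 72) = (m + 2)^2*(m^4 + 6*m^3 + 5*m^2 - 24*m - 36) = (m - 2)*(m + 2)^2*(m^3 + 8*m^2 + 21*m + 18) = (m - 2)*(m + 2)^2*(m + 3)*(m^2 + 5*m + 6) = (m - 2)*(m + 2)^3*(m + 3)*(m + 3)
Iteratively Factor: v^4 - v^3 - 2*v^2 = (v)*(v^3 - v^2 - 2*v) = v*(v + 1)*(v^2 - 2*v) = v*(v - 2)*(v + 1)*(v)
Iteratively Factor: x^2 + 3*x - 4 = (x + 4)*(x - 1)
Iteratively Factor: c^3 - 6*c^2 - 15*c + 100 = (c - 5)*(c^2 - c - 20) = (c - 5)^2*(c + 4)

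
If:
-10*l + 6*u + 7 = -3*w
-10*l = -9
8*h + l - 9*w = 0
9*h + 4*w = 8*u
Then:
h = 84/725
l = 9/10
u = 2017/8700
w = 883/4350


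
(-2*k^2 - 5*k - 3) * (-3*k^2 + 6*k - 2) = 6*k^4 + 3*k^3 - 17*k^2 - 8*k + 6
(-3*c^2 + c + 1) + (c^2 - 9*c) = -2*c^2 - 8*c + 1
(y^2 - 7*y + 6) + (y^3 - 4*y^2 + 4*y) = y^3 - 3*y^2 - 3*y + 6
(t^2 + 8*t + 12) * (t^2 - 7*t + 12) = t^4 + t^3 - 32*t^2 + 12*t + 144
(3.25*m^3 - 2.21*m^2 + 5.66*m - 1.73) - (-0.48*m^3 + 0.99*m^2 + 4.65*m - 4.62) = 3.73*m^3 - 3.2*m^2 + 1.01*m + 2.89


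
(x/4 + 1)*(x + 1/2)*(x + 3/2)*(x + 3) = x^4/4 + 9*x^3/4 + 107*x^2/16 + 117*x/16 + 9/4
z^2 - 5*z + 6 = (z - 3)*(z - 2)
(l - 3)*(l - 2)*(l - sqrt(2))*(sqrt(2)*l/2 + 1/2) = sqrt(2)*l^4/2 - 5*sqrt(2)*l^3/2 - l^3/2 + 5*l^2/2 + 5*sqrt(2)*l^2/2 - 3*l + 5*sqrt(2)*l/2 - 3*sqrt(2)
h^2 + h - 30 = (h - 5)*(h + 6)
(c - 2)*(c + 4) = c^2 + 2*c - 8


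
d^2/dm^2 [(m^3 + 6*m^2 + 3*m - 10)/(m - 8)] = 2*(m^3 - 24*m^2 + 192*m + 398)/(m^3 - 24*m^2 + 192*m - 512)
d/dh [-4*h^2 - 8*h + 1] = -8*h - 8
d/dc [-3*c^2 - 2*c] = -6*c - 2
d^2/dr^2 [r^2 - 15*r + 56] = 2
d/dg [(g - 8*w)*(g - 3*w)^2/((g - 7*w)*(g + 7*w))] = (g^4 - 204*g^2*w^2 + 1516*g*w^3 - 2793*w^4)/(g^4 - 98*g^2*w^2 + 2401*w^4)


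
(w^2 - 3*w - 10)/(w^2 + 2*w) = (w - 5)/w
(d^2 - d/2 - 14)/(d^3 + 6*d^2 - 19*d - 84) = (d + 7/2)/(d^2 + 10*d + 21)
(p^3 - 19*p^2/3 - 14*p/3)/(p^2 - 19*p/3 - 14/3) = p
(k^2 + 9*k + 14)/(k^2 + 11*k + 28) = (k + 2)/(k + 4)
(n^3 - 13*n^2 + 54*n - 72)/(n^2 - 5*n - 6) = (n^2 - 7*n + 12)/(n + 1)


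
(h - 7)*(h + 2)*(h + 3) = h^3 - 2*h^2 - 29*h - 42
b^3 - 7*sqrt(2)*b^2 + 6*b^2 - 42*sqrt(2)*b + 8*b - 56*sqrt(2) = (b + 2)*(b + 4)*(b - 7*sqrt(2))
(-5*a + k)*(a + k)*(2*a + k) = -10*a^3 - 13*a^2*k - 2*a*k^2 + k^3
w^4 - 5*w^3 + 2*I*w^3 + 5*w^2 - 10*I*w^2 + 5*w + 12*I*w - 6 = (w - 3)*(w - 2)*(w + I)^2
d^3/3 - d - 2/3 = (d/3 + 1/3)*(d - 2)*(d + 1)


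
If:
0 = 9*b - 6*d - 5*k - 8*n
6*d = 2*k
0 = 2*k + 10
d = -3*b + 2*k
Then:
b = -25/9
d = -5/3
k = -5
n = 5/4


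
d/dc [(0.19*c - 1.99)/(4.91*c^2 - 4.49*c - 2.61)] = (-0.9329*c^2 + 19.5418*c - 9.431)/(24.1081*c^4 - 44.0918*c^3 - 5.4701*c^2 + 23.4378*c + 6.8121)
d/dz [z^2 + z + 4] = 2*z + 1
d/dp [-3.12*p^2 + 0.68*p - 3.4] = 0.68 - 6.24*p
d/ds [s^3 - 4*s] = 3*s^2 - 4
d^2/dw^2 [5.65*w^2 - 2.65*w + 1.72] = 11.3000000000000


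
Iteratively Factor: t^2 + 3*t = (t)*(t + 3)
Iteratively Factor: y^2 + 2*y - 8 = (y + 4)*(y - 2)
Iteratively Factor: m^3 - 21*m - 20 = (m + 4)*(m^2 - 4*m - 5) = (m - 5)*(m + 4)*(m + 1)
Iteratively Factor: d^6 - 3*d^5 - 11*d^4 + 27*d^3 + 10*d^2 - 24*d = (d - 4)*(d^5 + d^4 - 7*d^3 - d^2 + 6*d) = (d - 4)*(d - 1)*(d^4 + 2*d^3 - 5*d^2 - 6*d) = (d - 4)*(d - 1)*(d + 1)*(d^3 + d^2 - 6*d) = (d - 4)*(d - 1)*(d + 1)*(d + 3)*(d^2 - 2*d) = d*(d - 4)*(d - 1)*(d + 1)*(d + 3)*(d - 2)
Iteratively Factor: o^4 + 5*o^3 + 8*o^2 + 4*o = (o + 2)*(o^3 + 3*o^2 + 2*o) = (o + 1)*(o + 2)*(o^2 + 2*o) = o*(o + 1)*(o + 2)*(o + 2)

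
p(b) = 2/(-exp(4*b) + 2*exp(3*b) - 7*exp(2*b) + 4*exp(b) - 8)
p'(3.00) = 0.00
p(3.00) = 0.00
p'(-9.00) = 0.00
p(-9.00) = -0.25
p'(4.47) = 0.00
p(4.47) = -0.00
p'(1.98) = 0.00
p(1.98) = -0.00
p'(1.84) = 0.01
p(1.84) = -0.00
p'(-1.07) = 0.00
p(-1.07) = -0.27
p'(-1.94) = -0.01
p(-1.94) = -0.26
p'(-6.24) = -0.00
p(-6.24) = -0.25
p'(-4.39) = -0.00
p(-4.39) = -0.25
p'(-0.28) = 0.10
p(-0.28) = -0.24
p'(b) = 2*(4*exp(4*b) - 6*exp(3*b) + 14*exp(2*b) - 4*exp(b))/(-exp(4*b) + 2*exp(3*b) - 7*exp(2*b) + 4*exp(b) - 8)^2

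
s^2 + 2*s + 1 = (s + 1)^2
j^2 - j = j*(j - 1)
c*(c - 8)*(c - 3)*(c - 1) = c^4 - 12*c^3 + 35*c^2 - 24*c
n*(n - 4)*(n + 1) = n^3 - 3*n^2 - 4*n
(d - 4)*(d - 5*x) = d^2 - 5*d*x - 4*d + 20*x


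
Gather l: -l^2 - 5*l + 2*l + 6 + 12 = -l^2 - 3*l + 18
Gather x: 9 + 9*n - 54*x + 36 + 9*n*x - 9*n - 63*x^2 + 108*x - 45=-63*x^2 + x*(9*n + 54)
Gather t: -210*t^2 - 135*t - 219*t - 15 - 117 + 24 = -210*t^2 - 354*t - 108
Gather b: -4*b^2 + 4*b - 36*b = -4*b^2 - 32*b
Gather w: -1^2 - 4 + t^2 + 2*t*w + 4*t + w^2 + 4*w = t^2 + 4*t + w^2 + w*(2*t + 4) - 5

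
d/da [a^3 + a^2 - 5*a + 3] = 3*a^2 + 2*a - 5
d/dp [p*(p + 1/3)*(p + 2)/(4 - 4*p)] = (-3*p^3 + p^2 + 7*p + 1)/(6*(p^2 - 2*p + 1))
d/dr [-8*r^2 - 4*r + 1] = -16*r - 4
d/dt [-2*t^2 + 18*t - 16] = 18 - 4*t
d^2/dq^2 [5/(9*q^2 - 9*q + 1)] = 90*(-9*q^2 + 9*q + 9*(2*q - 1)^2 - 1)/(9*q^2 - 9*q + 1)^3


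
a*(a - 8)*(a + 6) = a^3 - 2*a^2 - 48*a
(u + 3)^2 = u^2 + 6*u + 9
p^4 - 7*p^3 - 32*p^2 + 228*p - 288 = (p - 8)*(p - 3)*(p - 2)*(p + 6)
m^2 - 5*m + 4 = (m - 4)*(m - 1)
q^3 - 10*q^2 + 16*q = q*(q - 8)*(q - 2)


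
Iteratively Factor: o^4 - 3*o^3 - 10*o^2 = (o)*(o^3 - 3*o^2 - 10*o) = o^2*(o^2 - 3*o - 10) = o^2*(o + 2)*(o - 5)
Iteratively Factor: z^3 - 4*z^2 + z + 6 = (z - 3)*(z^2 - z - 2) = (z - 3)*(z - 2)*(z + 1)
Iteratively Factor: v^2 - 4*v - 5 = (v + 1)*(v - 5)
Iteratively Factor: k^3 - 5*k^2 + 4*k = (k - 4)*(k^2 - k) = k*(k - 4)*(k - 1)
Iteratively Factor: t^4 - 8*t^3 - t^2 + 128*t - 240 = (t - 4)*(t^3 - 4*t^2 - 17*t + 60) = (t - 4)*(t - 3)*(t^2 - t - 20) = (t - 5)*(t - 4)*(t - 3)*(t + 4)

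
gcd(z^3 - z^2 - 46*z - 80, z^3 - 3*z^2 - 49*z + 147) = 1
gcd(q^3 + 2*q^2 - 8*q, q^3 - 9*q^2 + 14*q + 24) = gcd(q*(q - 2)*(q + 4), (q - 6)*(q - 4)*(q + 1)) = 1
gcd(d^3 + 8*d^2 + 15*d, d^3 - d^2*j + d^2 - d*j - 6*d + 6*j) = d + 3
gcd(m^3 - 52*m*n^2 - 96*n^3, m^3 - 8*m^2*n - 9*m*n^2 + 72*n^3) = m - 8*n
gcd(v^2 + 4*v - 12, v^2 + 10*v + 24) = v + 6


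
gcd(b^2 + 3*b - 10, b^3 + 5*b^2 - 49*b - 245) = b + 5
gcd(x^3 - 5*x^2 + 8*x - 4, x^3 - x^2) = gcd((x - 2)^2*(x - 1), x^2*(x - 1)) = x - 1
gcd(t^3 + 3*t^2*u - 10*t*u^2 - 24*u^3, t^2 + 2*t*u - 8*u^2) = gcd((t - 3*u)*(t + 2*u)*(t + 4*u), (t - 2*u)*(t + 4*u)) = t + 4*u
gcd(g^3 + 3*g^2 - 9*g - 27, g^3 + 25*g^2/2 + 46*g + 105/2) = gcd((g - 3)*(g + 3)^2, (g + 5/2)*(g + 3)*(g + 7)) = g + 3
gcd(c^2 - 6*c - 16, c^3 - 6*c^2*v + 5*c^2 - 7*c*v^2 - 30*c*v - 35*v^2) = 1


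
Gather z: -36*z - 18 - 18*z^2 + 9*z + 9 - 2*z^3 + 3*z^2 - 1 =-2*z^3 - 15*z^2 - 27*z - 10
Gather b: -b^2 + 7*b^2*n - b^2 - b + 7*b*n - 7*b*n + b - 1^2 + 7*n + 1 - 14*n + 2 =b^2*(7*n - 2) - 7*n + 2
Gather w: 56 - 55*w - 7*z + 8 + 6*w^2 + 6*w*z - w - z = 6*w^2 + w*(6*z - 56) - 8*z + 64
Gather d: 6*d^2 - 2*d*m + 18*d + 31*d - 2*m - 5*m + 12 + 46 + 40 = 6*d^2 + d*(49 - 2*m) - 7*m + 98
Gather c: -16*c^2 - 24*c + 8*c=-16*c^2 - 16*c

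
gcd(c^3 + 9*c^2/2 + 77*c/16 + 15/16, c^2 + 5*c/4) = c + 5/4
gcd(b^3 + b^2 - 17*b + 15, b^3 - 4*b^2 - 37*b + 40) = b^2 + 4*b - 5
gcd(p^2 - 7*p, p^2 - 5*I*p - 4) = 1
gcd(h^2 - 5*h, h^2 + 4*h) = h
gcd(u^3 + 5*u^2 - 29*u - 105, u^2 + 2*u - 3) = u + 3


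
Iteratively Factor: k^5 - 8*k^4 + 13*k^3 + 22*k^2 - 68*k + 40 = (k - 2)*(k^4 - 6*k^3 + k^2 + 24*k - 20) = (k - 2)*(k + 2)*(k^3 - 8*k^2 + 17*k - 10) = (k - 2)^2*(k + 2)*(k^2 - 6*k + 5) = (k - 5)*(k - 2)^2*(k + 2)*(k - 1)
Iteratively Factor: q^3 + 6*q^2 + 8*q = (q + 2)*(q^2 + 4*q) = q*(q + 2)*(q + 4)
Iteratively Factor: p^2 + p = (p + 1)*(p)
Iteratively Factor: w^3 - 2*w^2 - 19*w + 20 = (w - 1)*(w^2 - w - 20) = (w - 1)*(w + 4)*(w - 5)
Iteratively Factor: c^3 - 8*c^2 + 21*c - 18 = (c - 3)*(c^2 - 5*c + 6) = (c - 3)^2*(c - 2)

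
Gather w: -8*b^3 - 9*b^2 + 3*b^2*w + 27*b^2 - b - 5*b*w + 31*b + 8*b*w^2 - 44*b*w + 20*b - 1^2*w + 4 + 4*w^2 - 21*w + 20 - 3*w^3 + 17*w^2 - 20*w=-8*b^3 + 18*b^2 + 50*b - 3*w^3 + w^2*(8*b + 21) + w*(3*b^2 - 49*b - 42) + 24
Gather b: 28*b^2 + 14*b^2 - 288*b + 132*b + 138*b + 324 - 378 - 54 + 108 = 42*b^2 - 18*b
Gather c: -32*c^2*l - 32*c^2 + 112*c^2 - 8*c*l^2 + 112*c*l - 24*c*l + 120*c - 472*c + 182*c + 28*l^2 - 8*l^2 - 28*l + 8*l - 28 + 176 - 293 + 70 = c^2*(80 - 32*l) + c*(-8*l^2 + 88*l - 170) + 20*l^2 - 20*l - 75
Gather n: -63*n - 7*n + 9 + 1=10 - 70*n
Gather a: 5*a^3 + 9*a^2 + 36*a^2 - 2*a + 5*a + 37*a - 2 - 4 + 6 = 5*a^3 + 45*a^2 + 40*a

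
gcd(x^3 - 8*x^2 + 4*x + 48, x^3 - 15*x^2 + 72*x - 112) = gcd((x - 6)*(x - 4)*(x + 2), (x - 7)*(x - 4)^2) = x - 4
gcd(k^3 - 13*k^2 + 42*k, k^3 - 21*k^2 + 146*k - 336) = k^2 - 13*k + 42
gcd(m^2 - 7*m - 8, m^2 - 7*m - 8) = m^2 - 7*m - 8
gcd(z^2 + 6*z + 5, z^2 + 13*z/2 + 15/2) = z + 5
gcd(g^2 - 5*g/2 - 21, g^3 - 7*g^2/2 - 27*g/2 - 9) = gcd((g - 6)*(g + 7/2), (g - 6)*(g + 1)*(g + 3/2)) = g - 6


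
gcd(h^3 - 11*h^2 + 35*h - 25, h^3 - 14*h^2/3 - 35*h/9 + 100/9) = h - 5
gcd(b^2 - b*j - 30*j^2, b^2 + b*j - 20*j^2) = b + 5*j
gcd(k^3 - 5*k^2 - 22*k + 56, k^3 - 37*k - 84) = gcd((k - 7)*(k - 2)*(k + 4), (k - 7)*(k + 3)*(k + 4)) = k^2 - 3*k - 28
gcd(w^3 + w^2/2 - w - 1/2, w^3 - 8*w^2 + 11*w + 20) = w + 1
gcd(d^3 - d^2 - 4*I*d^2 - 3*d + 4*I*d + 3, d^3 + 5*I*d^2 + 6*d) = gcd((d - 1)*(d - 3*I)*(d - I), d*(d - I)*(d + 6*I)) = d - I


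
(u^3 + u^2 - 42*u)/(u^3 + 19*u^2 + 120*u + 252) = u*(u - 6)/(u^2 + 12*u + 36)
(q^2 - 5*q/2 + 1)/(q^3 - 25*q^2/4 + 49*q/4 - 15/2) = 2*(2*q - 1)/(4*q^2 - 17*q + 15)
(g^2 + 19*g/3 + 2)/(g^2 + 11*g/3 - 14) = (3*g + 1)/(3*g - 7)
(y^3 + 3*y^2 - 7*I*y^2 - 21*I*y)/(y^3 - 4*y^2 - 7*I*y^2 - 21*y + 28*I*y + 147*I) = y/(y - 7)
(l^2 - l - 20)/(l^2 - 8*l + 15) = (l + 4)/(l - 3)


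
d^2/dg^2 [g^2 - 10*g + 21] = 2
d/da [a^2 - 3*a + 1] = 2*a - 3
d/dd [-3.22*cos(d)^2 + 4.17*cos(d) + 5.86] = (6.44*cos(d) - 4.17)*sin(d)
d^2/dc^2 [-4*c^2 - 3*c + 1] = -8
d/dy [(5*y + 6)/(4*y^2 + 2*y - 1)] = (-20*y^2 - 48*y - 17)/(16*y^4 + 16*y^3 - 4*y^2 - 4*y + 1)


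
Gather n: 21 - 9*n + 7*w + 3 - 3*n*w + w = n*(-3*w - 9) + 8*w + 24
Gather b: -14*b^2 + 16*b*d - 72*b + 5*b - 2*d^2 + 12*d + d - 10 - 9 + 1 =-14*b^2 + b*(16*d - 67) - 2*d^2 + 13*d - 18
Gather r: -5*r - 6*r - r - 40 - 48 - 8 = -12*r - 96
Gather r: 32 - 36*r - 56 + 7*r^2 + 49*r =7*r^2 + 13*r - 24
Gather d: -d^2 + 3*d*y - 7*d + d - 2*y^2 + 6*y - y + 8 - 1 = -d^2 + d*(3*y - 6) - 2*y^2 + 5*y + 7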